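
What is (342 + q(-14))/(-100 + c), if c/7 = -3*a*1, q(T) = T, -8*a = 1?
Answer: -64/19 ≈ -3.3684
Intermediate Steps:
a = -1/8 (a = -1/8*1 = -1/8 ≈ -0.12500)
c = 21/8 (c = 7*(-3*(-1/8)*1) = 7*((3/8)*1) = 7*(3/8) = 21/8 ≈ 2.6250)
(342 + q(-14))/(-100 + c) = (342 - 14)/(-100 + 21/8) = 328/(-779/8) = 328*(-8/779) = -64/19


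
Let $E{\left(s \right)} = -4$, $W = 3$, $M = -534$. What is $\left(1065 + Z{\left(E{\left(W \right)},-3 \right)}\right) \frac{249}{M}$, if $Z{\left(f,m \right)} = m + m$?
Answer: $- \frac{87897}{178} \approx -493.8$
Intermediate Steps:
$Z{\left(f,m \right)} = 2 m$
$\left(1065 + Z{\left(E{\left(W \right)},-3 \right)}\right) \frac{249}{M} = \left(1065 + 2 \left(-3\right)\right) \frac{249}{-534} = \left(1065 - 6\right) 249 \left(- \frac{1}{534}\right) = 1059 \left(- \frac{83}{178}\right) = - \frac{87897}{178}$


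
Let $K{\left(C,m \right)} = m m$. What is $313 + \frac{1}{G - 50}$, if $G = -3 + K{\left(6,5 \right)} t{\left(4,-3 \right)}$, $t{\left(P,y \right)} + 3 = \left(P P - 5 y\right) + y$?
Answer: $\frac{179037}{572} \approx 313.0$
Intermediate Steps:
$t{\left(P,y \right)} = -3 + P^{2} - 4 y$ ($t{\left(P,y \right)} = -3 + \left(\left(P P - 5 y\right) + y\right) = -3 + \left(\left(P^{2} - 5 y\right) + y\right) = -3 + \left(P^{2} - 4 y\right) = -3 + P^{2} - 4 y$)
$K{\left(C,m \right)} = m^{2}$
$G = 622$ ($G = -3 + 5^{2} \left(-3 + 4^{2} - -12\right) = -3 + 25 \left(-3 + 16 + 12\right) = -3 + 25 \cdot 25 = -3 + 625 = 622$)
$313 + \frac{1}{G - 50} = 313 + \frac{1}{622 - 50} = 313 + \frac{1}{572} = \frac{179037}{572}$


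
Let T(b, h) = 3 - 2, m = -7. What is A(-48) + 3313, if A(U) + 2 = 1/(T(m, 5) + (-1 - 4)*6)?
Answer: 96018/29 ≈ 3311.0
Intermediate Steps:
T(b, h) = 1
A(U) = -59/29 (A(U) = -2 + 1/(1 + (-1 - 4)*6) = -2 + 1/(1 - 5*6) = -2 + 1/(1 - 30) = -2 + 1/(-29) = -2 - 1/29 = -59/29)
A(-48) + 3313 = -59/29 + 3313 = 96018/29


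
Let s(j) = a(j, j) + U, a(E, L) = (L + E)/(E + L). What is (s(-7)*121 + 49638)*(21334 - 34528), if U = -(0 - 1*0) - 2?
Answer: -653327298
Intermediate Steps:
a(E, L) = 1 (a(E, L) = (E + L)/(E + L) = 1)
U = -2 (U = -(0 + 0) - 2 = -1*0 - 2 = 0 - 2 = -2)
s(j) = -1 (s(j) = 1 - 2 = -1)
(s(-7)*121 + 49638)*(21334 - 34528) = (-1*121 + 49638)*(21334 - 34528) = (-121 + 49638)*(-13194) = 49517*(-13194) = -653327298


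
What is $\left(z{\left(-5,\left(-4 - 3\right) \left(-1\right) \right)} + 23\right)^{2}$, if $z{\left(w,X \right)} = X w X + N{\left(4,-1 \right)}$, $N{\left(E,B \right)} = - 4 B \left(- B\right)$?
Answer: $47524$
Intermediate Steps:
$N{\left(E,B \right)} = 4 B^{2}$
$z{\left(w,X \right)} = 4 + w X^{2}$ ($z{\left(w,X \right)} = X w X + 4 \left(-1\right)^{2} = w X^{2} + 4 \cdot 1 = w X^{2} + 4 = 4 + w X^{2}$)
$\left(z{\left(-5,\left(-4 - 3\right) \left(-1\right) \right)} + 23\right)^{2} = \left(\left(4 - 5 \left(\left(-4 - 3\right) \left(-1\right)\right)^{2}\right) + 23\right)^{2} = \left(\left(4 - 5 \left(\left(-7\right) \left(-1\right)\right)^{2}\right) + 23\right)^{2} = \left(\left(4 - 5 \cdot 7^{2}\right) + 23\right)^{2} = \left(\left(4 - 245\right) + 23\right)^{2} = \left(-241 + 23\right)^{2} = \left(-218\right)^{2} = 47524$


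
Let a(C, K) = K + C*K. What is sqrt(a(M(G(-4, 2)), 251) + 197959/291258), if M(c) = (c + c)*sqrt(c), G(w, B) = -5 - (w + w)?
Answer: sqrt(2372254889554 + 14195091242376*sqrt(3))/97086 ≈ 53.480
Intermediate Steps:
G(w, B) = -5 - 2*w
M(c) = 2*c**(3/2) (M(c) = (2*c)*sqrt(c) = 2*c**(3/2))
sqrt(a(M(G(-4, 2)), 251) + 197959/291258) = sqrt(251*(1 + 2*(-5 - 2*(-4))**(3/2)) + 197959/291258) = sqrt(251*(1 + 2*(-5 + 8)**(3/2)) + 197959*(1/291258)) = sqrt(251*(1 + 2*3**(3/2)) + 197959/291258) = sqrt(251*(1 + 2*(3*sqrt(3))) + 197959/291258) = sqrt(251*(1 + 6*sqrt(3)) + 197959/291258) = sqrt((251 + 1506*sqrt(3)) + 197959/291258) = sqrt(73303717/291258 + 1506*sqrt(3))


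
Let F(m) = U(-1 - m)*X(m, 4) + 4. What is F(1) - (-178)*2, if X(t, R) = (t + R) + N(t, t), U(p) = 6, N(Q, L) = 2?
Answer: 402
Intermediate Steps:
X(t, R) = 2 + R + t (X(t, R) = (t + R) + 2 = (R + t) + 2 = 2 + R + t)
F(m) = 40 + 6*m (F(m) = 6*(2 + 4 + m) + 4 = 6*(6 + m) + 4 = (36 + 6*m) + 4 = 40 + 6*m)
F(1) - (-178)*2 = (40 + 6*1) - (-178)*2 = (40 + 6) - 178*(-2) = 46 + 356 = 402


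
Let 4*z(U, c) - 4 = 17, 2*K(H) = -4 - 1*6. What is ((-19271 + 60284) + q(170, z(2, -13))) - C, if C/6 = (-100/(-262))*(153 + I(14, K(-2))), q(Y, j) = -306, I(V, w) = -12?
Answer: 5290317/131 ≈ 40384.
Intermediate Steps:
K(H) = -5 (K(H) = (-4 - 1*6)/2 = (-4 - 6)/2 = (½)*(-10) = -5)
z(U, c) = 21/4 (z(U, c) = 1 + (¼)*17 = 1 + 17/4 = 21/4)
C = 42300/131 (C = 6*((-100/(-262))*(153 - 12)) = 6*(-100*(-1/262)*141) = 6*((50/131)*141) = 6*(7050/131) = 42300/131 ≈ 322.90)
((-19271 + 60284) + q(170, z(2, -13))) - C = ((-19271 + 60284) - 306) - 1*42300/131 = (41013 - 306) - 42300/131 = 40707 - 42300/131 = 5290317/131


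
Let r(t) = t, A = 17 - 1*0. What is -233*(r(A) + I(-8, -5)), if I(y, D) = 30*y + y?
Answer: 53823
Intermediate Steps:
A = 17 (A = 17 + 0 = 17)
I(y, D) = 31*y
-233*(r(A) + I(-8, -5)) = -233*(17 + 31*(-8)) = -233*(17 - 248) = -233*(-231) = 53823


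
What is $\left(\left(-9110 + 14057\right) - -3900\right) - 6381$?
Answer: $2466$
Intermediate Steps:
$\left(\left(-9110 + 14057\right) - -3900\right) - 6381 = \left(4947 + 3900\right) - 6381 = 8847 - 6381 = 2466$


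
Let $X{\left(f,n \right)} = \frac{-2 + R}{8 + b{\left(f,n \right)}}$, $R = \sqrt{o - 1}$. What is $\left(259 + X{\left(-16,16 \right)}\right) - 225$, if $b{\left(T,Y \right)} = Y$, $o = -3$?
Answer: $\frac{407}{12} + \frac{i}{12} \approx 33.917 + 0.083333 i$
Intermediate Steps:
$R = 2 i$ ($R = \sqrt{-3 - 1} = \sqrt{-4} = 2 i \approx 2.0 i$)
$X{\left(f,n \right)} = \frac{-2 + 2 i}{8 + n}$
$\left(259 + X{\left(-16,16 \right)}\right) - 225 = \left(259 + \frac{2 \left(-1 + i\right)}{8 + 16}\right) - 225 = \left(259 + \frac{2 \left(-1 + i\right)}{24}\right) - 225 = \left(259 + 2 \cdot \frac{1}{24} \left(-1 + i\right)\right) - 225 = \left(259 - \left(\frac{1}{12} - \frac{i}{12}\right)\right) - 225 = \left(\frac{3107}{12} + \frac{i}{12}\right) - 225 = \frac{407}{12} + \frac{i}{12}$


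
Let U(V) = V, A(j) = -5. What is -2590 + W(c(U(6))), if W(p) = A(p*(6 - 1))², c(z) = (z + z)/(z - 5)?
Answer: -2565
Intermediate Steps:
c(z) = 2*z/(-5 + z) (c(z) = (2*z)/(-5 + z) = 2*z/(-5 + z))
W(p) = 25 (W(p) = (-5)² = 25)
-2590 + W(c(U(6))) = -2590 + 25 = -2565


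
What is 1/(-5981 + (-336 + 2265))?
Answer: -1/4052 ≈ -0.00024679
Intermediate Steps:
1/(-5981 + (-336 + 2265)) = 1/(-5981 + 1929) = 1/(-4052) = -1/4052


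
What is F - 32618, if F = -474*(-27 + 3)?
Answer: -21242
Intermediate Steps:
F = 11376 (F = -474*(-24) = 11376)
F - 32618 = 11376 - 32618 = -21242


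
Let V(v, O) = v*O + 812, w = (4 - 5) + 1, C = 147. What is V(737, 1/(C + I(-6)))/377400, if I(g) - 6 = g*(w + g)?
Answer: 30841/14265720 ≈ 0.0021619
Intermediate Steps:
w = 0 (w = -1 + 1 = 0)
I(g) = 6 + g**2 (I(g) = 6 + g*(0 + g) = 6 + g*g = 6 + g**2)
V(v, O) = 812 + O*v (V(v, O) = O*v + 812 = 812 + O*v)
V(737, 1/(C + I(-6)))/377400 = (812 + 737/(147 + (6 + (-6)**2)))/377400 = (812 + 737/(147 + (6 + 36)))*(1/377400) = (812 + 737/(147 + 42))*(1/377400) = (812 + 737/189)*(1/377400) = (154205/189)*(1/377400) = 30841/14265720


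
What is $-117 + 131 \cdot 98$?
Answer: $12721$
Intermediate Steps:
$-117 + 131 \cdot 98 = -117 + 12838 = 12721$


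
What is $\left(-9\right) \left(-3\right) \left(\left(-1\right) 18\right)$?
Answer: $-486$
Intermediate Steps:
$\left(-9\right) \left(-3\right) \left(\left(-1\right) 18\right) = 27 \left(-18\right) = -486$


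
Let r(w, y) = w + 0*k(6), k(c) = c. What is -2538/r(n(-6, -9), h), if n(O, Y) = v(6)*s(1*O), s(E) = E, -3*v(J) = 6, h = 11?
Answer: -423/2 ≈ -211.50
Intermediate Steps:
v(J) = -2 (v(J) = -⅓*6 = -2)
n(O, Y) = -2*O
r(w, y) = w (r(w, y) = w + 0*6 = w + 0 = w)
-2538/r(n(-6, -9), h) = -2538/((-2*(-6))) = -2538/12 = -2538*1/12 = -423/2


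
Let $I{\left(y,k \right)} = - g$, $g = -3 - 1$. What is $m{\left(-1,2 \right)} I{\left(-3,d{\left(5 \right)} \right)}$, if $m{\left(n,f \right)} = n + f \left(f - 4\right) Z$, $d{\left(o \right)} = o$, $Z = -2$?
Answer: $28$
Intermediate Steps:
$g = -4$
$I{\left(y,k \right)} = 4$ ($I{\left(y,k \right)} = \left(-1\right) \left(-4\right) = 4$)
$m{\left(n,f \right)} = n - 2 f \left(-4 + f\right)$ ($m{\left(n,f \right)} = n + f \left(f - 4\right) \left(-2\right) = n + f \left(-4 + f\right) \left(-2\right) = n - 2 f \left(-4 + f\right)$)
$m{\left(-1,2 \right)} I{\left(-3,d{\left(5 \right)} \right)} = \left(-1 - 2 \cdot 2^{2} + 8 \cdot 2\right) 4 = \left(-1 - 8 + 16\right) 4 = 7 \cdot 4 = 28$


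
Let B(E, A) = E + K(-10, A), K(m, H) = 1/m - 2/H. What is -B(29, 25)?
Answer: -1441/50 ≈ -28.820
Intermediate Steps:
K(m, H) = 1/m - 2/H
B(E, A) = -⅒ + E - 2/A (B(E, A) = E + (1/(-10) - 2/A) = E + (-⅒ - 2/A) = -⅒ + E - 2/A)
-B(29, 25) = -(-⅒ + 29 - 2/25) = -1*1441/50 = -1441/50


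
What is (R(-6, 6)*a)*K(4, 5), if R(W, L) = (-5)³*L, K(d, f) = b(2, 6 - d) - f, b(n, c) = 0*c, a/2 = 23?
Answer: 172500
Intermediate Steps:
a = 46 (a = 2*23 = 46)
b(n, c) = 0
K(d, f) = -f (K(d, f) = 0 - f = -f)
R(W, L) = -125*L
(R(-6, 6)*a)*K(4, 5) = (-125*6*46)*(-1*5) = -750*46*(-5) = -34500*(-5) = 172500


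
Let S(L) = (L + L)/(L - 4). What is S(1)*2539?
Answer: -5078/3 ≈ -1692.7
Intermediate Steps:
S(L) = 2*L/(-4 + L) (S(L) = (2*L)/(-4 + L) = 2*L/(-4 + L))
S(1)*2539 = (2*1/(-4 + 1))*2539 = (2*1/(-3))*2539 = (2*1*(-⅓))*2539 = -⅔*2539 = -5078/3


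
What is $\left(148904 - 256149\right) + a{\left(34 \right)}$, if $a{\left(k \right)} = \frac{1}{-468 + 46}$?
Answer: $- \frac{45257391}{422} \approx -1.0725 \cdot 10^{5}$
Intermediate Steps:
$a{\left(k \right)} = - \frac{1}{422}$ ($a{\left(k \right)} = \frac{1}{-422} = - \frac{1}{422}$)
$\left(148904 - 256149\right) + a{\left(34 \right)} = \left(148904 - 256149\right) - \frac{1}{422} = -107245 - \frac{1}{422} = - \frac{45257391}{422}$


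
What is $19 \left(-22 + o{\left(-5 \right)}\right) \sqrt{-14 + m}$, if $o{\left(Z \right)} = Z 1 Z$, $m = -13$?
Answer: $171 i \sqrt{3} \approx 296.18 i$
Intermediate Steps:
$o{\left(Z \right)} = Z^{2}$ ($o{\left(Z \right)} = Z Z = Z^{2}$)
$19 \left(-22 + o{\left(-5 \right)}\right) \sqrt{-14 + m} = 19 \left(-22 + \left(-5\right)^{2}\right) \sqrt{-14 - 13} = 19 \left(-22 + 25\right) \sqrt{-27} = 19 \cdot 3 \cdot 3 i \sqrt{3} = 57 \cdot 3 i \sqrt{3} = 171 i \sqrt{3}$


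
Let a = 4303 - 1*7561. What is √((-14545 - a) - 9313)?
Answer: 10*I*√206 ≈ 143.53*I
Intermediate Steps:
a = -3258 (a = 4303 - 7561 = -3258)
√((-14545 - a) - 9313) = √((-14545 - 1*(-3258)) - 9313) = √((-14545 + 3258) - 9313) = √(-11287 - 9313) = √(-20600) = 10*I*√206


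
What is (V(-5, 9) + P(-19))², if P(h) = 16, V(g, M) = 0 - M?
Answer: 49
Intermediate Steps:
V(g, M) = -M
(V(-5, 9) + P(-19))² = (-1*9 + 16)² = (-9 + 16)² = 7² = 49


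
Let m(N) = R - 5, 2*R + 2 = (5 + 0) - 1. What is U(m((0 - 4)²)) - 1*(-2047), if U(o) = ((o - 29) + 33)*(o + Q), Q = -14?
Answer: 2047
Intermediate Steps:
R = 1 (R = -1 + ((5 + 0) - 1)/2 = -1 + (5 - 1)/2 = -1 + (½)*4 = -1 + 2 = 1)
m(N) = -4 (m(N) = 1 - 5 = -4)
U(o) = (-14 + o)*(4 + o) (U(o) = ((o - 29) + 33)*(o - 14) = ((-29 + o) + 33)*(-14 + o) = (4 + o)*(-14 + o) = (-14 + o)*(4 + o))
U(m((0 - 4)²)) - 1*(-2047) = (-56 + (-4)² - 10*(-4)) - 1*(-2047) = (-56 + 16 + 40) + 2047 = 0 + 2047 = 2047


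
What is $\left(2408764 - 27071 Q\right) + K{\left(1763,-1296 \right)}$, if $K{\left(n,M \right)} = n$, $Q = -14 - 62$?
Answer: $4467923$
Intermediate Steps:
$Q = -76$
$\left(2408764 - 27071 Q\right) + K{\left(1763,-1296 \right)} = \left(2408764 - -2057396\right) + 1763 = \left(2408764 + 2057396\right) + 1763 = 4466160 + 1763 = 4467923$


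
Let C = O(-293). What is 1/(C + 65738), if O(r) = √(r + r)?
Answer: 32869/2160742615 - I*√586/4321485230 ≈ 1.5212e-5 - 5.6016e-9*I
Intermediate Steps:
O(r) = √2*√r (O(r) = √(2*r) = √2*√r)
C = I*√586 (C = √2*√(-293) = √2*(I*√293) = I*√586 ≈ 24.207*I)
1/(C + 65738) = 1/(I*√586 + 65738) = 1/(65738 + I*√586)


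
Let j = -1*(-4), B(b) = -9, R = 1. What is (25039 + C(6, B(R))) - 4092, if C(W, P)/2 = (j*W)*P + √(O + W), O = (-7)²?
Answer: 20515 + 2*√55 ≈ 20530.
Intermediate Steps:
O = 49
j = 4
C(W, P) = 2*√(49 + W) + 8*P*W (C(W, P) = 2*((4*W)*P + √(49 + W)) = 2*(4*P*W + √(49 + W)) = 2*(√(49 + W) + 4*P*W) = 2*√(49 + W) + 8*P*W)
(25039 + C(6, B(R))) - 4092 = (25039 + (2*√(49 + 6) + 8*(-9)*6)) - 4092 = (25039 + (2*√55 - 432)) - 4092 = (25039 + (-432 + 2*√55)) - 4092 = (24607 + 2*√55) - 4092 = 20515 + 2*√55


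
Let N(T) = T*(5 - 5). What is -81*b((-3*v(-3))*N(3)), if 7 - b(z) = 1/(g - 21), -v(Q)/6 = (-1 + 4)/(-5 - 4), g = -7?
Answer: -15957/28 ≈ -569.89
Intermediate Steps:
v(Q) = 2 (v(Q) = -6*(-1 + 4)/(-5 - 4) = -18/(-9) = -18*(-1)/9 = -6*(-1/3) = 2)
N(T) = 0 (N(T) = T*0 = 0)
b(z) = 197/28 (b(z) = 7 - 1/(-7 - 21) = 7 - 1/(-28) = 7 - 1*(-1/28) = 7 + 1/28 = 197/28)
-81*b((-3*v(-3))*N(3)) = -81*197/28 = -15957/28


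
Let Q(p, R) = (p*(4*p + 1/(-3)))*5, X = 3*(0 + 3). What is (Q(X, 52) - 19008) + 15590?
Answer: -1813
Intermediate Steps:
X = 9 (X = 3*3 = 9)
Q(p, R) = 5*p*(-⅓ + 4*p) (Q(p, R) = (p*(4*p - ⅓))*5 = (p*(-⅓ + 4*p))*5 = 5*p*(-⅓ + 4*p))
(Q(X, 52) - 19008) + 15590 = ((5/3)*9*(-1 + 12*9) - 19008) + 15590 = ((5/3)*9*(-1 + 108) - 19008) + 15590 = ((5/3)*9*107 - 19008) + 15590 = (1605 - 19008) + 15590 = -17403 + 15590 = -1813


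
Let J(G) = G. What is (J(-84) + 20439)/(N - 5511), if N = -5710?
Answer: -20355/11221 ≈ -1.8140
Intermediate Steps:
(J(-84) + 20439)/(N - 5511) = (-84 + 20439)/(-5710 - 5511) = 20355/(-11221) = 20355*(-1/11221) = -20355/11221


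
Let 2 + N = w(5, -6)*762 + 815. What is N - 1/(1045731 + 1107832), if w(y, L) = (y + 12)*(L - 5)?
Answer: -305118959404/2153563 ≈ -1.4168e+5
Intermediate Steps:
w(y, L) = (-5 + L)*(12 + y) (w(y, L) = (12 + y)*(-5 + L) = (-5 + L)*(12 + y))
N = -141681 (N = -2 + ((-60 - 5*5 + 12*(-6) - 6*5)*762 + 815) = -2 + ((-60 - 25 - 72 - 30)*762 + 815) = -2 + (-187*762 + 815) = -2 + (-142494 + 815) = -2 - 141679 = -141681)
N - 1/(1045731 + 1107832) = -141681 - 1/(1045731 + 1107832) = -141681 - 1/2153563 = -305118959404/2153563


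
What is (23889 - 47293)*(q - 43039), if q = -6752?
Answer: 1165308564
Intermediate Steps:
(23889 - 47293)*(q - 43039) = (23889 - 47293)*(-6752 - 43039) = -23404*(-49791) = 1165308564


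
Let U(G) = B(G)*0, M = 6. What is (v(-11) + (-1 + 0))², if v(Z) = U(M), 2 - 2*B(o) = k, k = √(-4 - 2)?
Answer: 1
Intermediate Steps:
k = I*√6 (k = √(-6) = I*√6 ≈ 2.4495*I)
B(o) = 1 - I*√6/2
U(G) = 0 (U(G) = (1 - I*√6/2)*0 = 0)
v(Z) = 0
(v(-11) + (-1 + 0))² = (0 + (-1 + 0))² = (0 - 1)² = (-1)² = 1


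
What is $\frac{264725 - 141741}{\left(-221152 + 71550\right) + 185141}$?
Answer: $\frac{122984}{35539} \approx 3.4605$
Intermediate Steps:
$\frac{264725 - 141741}{\left(-221152 + 71550\right) + 185141} = \frac{122984}{-149602 + 185141} = \frac{122984}{35539}$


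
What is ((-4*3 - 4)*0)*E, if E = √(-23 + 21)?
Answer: 0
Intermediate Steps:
E = I*√2 (E = √(-2) = I*√2 ≈ 1.4142*I)
((-4*3 - 4)*0)*E = ((-4*3 - 4)*0)*(I*√2) = ((-12 - 4)*0)*(I*√2) = (-16*0)*(I*√2) = 0*(I*√2) = 0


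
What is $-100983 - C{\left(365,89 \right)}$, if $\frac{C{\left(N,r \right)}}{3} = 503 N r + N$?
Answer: $-49121943$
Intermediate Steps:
$C{\left(N,r \right)} = 3 N + 1509 N r$ ($C{\left(N,r \right)} = 3 \left(503 N r + N\right) = 3 \left(N + 503 N r\right) = 3 N + 1509 N r$)
$-100983 - C{\left(365,89 \right)} = -100983 - 3 \cdot 365 \left(1 + 503 \cdot 89\right) = -100983 - 3 \cdot 365 \left(1 + 44767\right) = -100983 - 3 \cdot 365 \cdot 44768 = -100983 - 49020960 = -49121943$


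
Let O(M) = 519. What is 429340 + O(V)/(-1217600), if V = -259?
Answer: 522764383481/1217600 ≈ 4.2934e+5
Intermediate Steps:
429340 + O(V)/(-1217600) = 429340 + 519/(-1217600) = 429340 + 519*(-1/1217600) = 429340 - 519/1217600 = 522764383481/1217600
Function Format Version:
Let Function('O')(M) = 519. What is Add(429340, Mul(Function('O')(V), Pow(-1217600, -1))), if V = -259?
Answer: Rational(522764383481, 1217600) ≈ 4.2934e+5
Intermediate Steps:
Add(429340, Mul(Function('O')(V), Pow(-1217600, -1))) = Add(429340, Mul(519, Pow(-1217600, -1))) = Add(429340, Mul(519, Rational(-1, 1217600))) = Add(429340, Rational(-519, 1217600)) = Rational(522764383481, 1217600)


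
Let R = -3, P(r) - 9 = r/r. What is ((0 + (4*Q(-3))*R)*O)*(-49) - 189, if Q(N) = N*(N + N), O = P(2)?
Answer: 105651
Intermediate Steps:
P(r) = 10 (P(r) = 9 + r/r = 9 + 1 = 10)
O = 10
Q(N) = 2*N² (Q(N) = N*(2*N) = 2*N²)
((0 + (4*Q(-3))*R)*O)*(-49) - 189 = ((0 + (4*(2*(-3)²))*(-3))*10)*(-49) - 189 = ((0 + (4*(2*9))*(-3))*10)*(-49) - 189 = ((0 + (4*18)*(-3))*10)*(-49) - 189 = ((0 + 72*(-3))*10)*(-49) - 189 = ((0 - 216)*10)*(-49) - 189 = -216*10*(-49) - 189 = -2160*(-49) - 189 = 105840 - 189 = 105651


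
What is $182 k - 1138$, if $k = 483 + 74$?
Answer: $100236$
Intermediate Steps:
$k = 557$
$182 k - 1138 = 182 \cdot 557 - 1138 = 101374 - 1138 = 100236$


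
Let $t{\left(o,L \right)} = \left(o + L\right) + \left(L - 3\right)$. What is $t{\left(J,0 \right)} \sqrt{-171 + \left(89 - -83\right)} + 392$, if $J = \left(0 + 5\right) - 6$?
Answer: $388$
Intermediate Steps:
$J = -1$ ($J = 5 - 6 = -1$)
$t{\left(o,L \right)} = -3 + o + 2 L$ ($t{\left(o,L \right)} = \left(L + o\right) + \left(-3 + L\right) = -3 + o + 2 L$)
$t{\left(J,0 \right)} \sqrt{-171 + \left(89 - -83\right)} + 392 = \left(-3 - 1 + 2 \cdot 0\right) \sqrt{-171 + \left(89 - -83\right)} + 392 = \left(-3 - 1 + 0\right) \sqrt{-171 + \left(89 + 83\right)} + 392 = - 4 \sqrt{-171 + 172} + 392 = - 4 \sqrt{1} + 392 = \left(-4\right) 1 + 392 = -4 + 392 = 388$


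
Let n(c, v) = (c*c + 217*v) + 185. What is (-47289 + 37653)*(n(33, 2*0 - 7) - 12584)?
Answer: 123620244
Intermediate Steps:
n(c, v) = 185 + c² + 217*v (n(c, v) = (c² + 217*v) + 185 = 185 + c² + 217*v)
(-47289 + 37653)*(n(33, 2*0 - 7) - 12584) = (-47289 + 37653)*((185 + 33² + 217*(2*0 - 7)) - 12584) = -9636*((185 + 1089 + 217*(0 - 7)) - 12584) = -9636*((185 + 1089 + 217*(-7)) - 12584) = -9636*((185 + 1089 - 1519) - 12584) = -9636*(-245 - 12584) = -9636*(-12829) = 123620244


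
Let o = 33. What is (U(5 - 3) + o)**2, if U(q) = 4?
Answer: 1369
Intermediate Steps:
(U(5 - 3) + o)**2 = (4 + 33)**2 = 37**2 = 1369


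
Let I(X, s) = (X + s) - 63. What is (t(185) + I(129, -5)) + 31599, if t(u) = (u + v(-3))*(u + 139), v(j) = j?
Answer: 90628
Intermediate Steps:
I(X, s) = -63 + X + s
t(u) = (-3 + u)*(139 + u) (t(u) = (u - 3)*(u + 139) = (-3 + u)*(139 + u))
(t(185) + I(129, -5)) + 31599 = ((-417 + 185**2 + 136*185) + (-63 + 129 - 5)) + 31599 = ((-417 + 34225 + 25160) + 61) + 31599 = (58968 + 61) + 31599 = 59029 + 31599 = 90628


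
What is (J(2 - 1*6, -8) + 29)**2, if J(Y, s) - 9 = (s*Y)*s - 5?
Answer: 49729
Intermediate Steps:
J(Y, s) = 4 + Y*s**2 (J(Y, s) = 9 + ((s*Y)*s - 5) = 9 + ((Y*s)*s - 5) = 9 + (Y*s**2 - 5) = 9 + (-5 + Y*s**2) = 4 + Y*s**2)
(J(2 - 1*6, -8) + 29)**2 = ((4 + (2 - 1*6)*(-8)**2) + 29)**2 = ((4 + (2 - 6)*64) + 29)**2 = ((4 - 4*64) + 29)**2 = ((4 - 256) + 29)**2 = (-252 + 29)**2 = (-223)**2 = 49729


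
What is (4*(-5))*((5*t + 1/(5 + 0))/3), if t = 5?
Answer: -168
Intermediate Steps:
(4*(-5))*((5*t + 1/(5 + 0))/3) = (4*(-5))*((5*5 + 1/(5 + 0))/3) = -20*(25 + 1/5)/3 = -20*(25 + ⅕)/3 = -504/3 = -20*42/5 = -168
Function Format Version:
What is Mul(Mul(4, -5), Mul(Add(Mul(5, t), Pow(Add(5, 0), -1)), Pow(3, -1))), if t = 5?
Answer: -168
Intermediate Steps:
Mul(Mul(4, -5), Mul(Add(Mul(5, t), Pow(Add(5, 0), -1)), Pow(3, -1))) = Mul(Mul(4, -5), Mul(Add(Mul(5, 5), Pow(Add(5, 0), -1)), Pow(3, -1))) = Mul(-20, Mul(Add(25, Pow(5, -1)), Rational(1, 3))) = Mul(-20, Mul(Add(25, Rational(1, 5)), Rational(1, 3))) = Mul(-20, Mul(Rational(126, 5), Rational(1, 3))) = Mul(-20, Rational(42, 5)) = -168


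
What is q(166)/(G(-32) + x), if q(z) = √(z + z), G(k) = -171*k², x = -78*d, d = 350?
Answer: -√83/101202 ≈ -9.0022e-5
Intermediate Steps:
x = -27300 (x = -78*350 = -27300)
q(z) = √2*√z (q(z) = √(2*z) = √2*√z)
q(166)/(G(-32) + x) = (√2*√166)/(-171*(-32)² - 27300) = (2*√83)/(-171*1024 - 27300) = (2*√83)/(-175104 - 27300) = (2*√83)/(-202404) = (2*√83)*(-1/202404) = -√83/101202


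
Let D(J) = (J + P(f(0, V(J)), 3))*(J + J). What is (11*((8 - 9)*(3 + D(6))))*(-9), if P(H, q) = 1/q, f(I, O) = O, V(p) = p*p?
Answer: 7821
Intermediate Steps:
V(p) = p**2
D(J) = 2*J*(1/3 + J) (D(J) = (J + 1/3)*(J + J) = (J + 1/3)*(2*J) = (1/3 + J)*(2*J) = 2*J*(1/3 + J))
(11*((8 - 9)*(3 + D(6))))*(-9) = (11*((8 - 9)*(3 + (2/3)*6*(1 + 3*6))))*(-9) = (11*(-(3 + (2/3)*6*(1 + 18))))*(-9) = (11*(-(3 + (2/3)*6*19)))*(-9) = (11*(-(3 + 76)))*(-9) = (11*(-1*79))*(-9) = (11*(-79))*(-9) = -869*(-9) = 7821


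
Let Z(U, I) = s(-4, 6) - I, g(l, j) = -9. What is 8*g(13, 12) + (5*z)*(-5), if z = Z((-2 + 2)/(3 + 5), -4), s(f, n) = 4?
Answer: -272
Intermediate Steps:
Z(U, I) = 4 - I
z = 8 (z = 4 - 1*(-4) = 4 + 4 = 8)
8*g(13, 12) + (5*z)*(-5) = 8*(-9) + (5*8)*(-5) = -72 + 40*(-5) = -72 - 200 = -272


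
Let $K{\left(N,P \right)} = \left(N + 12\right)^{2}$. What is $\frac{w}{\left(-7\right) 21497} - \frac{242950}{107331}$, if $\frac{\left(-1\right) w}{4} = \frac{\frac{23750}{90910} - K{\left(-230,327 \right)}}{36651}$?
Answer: $- \frac{10176601037698478}{4495773345165697} \approx -2.2636$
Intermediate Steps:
$K{\left(N,P \right)} = \left(12 + N\right)^{2}$
$w = \frac{1728153236}{333194241}$ ($w = - 4 \frac{\frac{23750}{90910} - \left(12 - 230\right)^{2}}{36651} = - 4 \left(23750 \cdot \frac{1}{90910} - \left(-218\right)^{2}\right) \frac{1}{36651} = - 4 \left(\frac{2375}{9091} - 47524\right) \frac{1}{36651} = - 4 \left(\left(- \frac{432038309}{9091}\right) \frac{1}{36651}\right) = \left(-4\right) \left(- \frac{432038309}{333194241}\right) = \frac{1728153236}{333194241} \approx 5.1866$)
$\frac{w}{\left(-7\right) 21497} - \frac{242950}{107331} = \frac{1728153236}{333194241 \left(\left(-7\right) 21497\right)} - \frac{242950}{107331} = \frac{1728153236}{333194241 \left(-150479\right)} - \frac{242950}{107331} = \frac{1728153236}{333194241} \left(- \frac{1}{150479}\right) - \frac{242950}{107331} = - \frac{1728153236}{50138736191439} - \frac{242950}{107331} = - \frac{10176601037698478}{4495773345165697}$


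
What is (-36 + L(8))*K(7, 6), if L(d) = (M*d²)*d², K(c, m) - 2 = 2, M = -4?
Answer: -65680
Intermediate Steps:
K(c, m) = 4 (K(c, m) = 2 + 2 = 4)
L(d) = -4*d⁴ (L(d) = (-4*d²)*d² = -4*d⁴)
(-36 + L(8))*K(7, 6) = (-36 - 4*8⁴)*4 = (-36 - 4*4096)*4 = (-36 - 16384)*4 = -16420*4 = -65680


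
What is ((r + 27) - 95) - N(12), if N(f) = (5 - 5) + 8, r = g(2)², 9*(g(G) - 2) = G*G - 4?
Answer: -72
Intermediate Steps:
g(G) = 14/9 + G²/9 (g(G) = 2 + (G*G - 4)/9 = 2 + (G² - 4)/9 = 2 + (-4 + G²)/9 = 2 + (-4/9 + G²/9) = 14/9 + G²/9)
r = 4 (r = (14/9 + (⅑)*2²)² = (14/9 + (⅑)*4)² = (14/9 + 4/9)² = 2² = 4)
N(f) = 8 (N(f) = 0 + 8 = 8)
((r + 27) - 95) - N(12) = ((4 + 27) - 95) - 1*8 = (31 - 95) - 8 = -64 - 8 = -72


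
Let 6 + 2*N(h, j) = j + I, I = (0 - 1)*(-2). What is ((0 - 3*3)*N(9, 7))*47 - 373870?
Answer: -749009/2 ≈ -3.7450e+5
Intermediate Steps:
I = 2 (I = -1*(-2) = 2)
N(h, j) = -2 + j/2 (N(h, j) = -3 + (j + 2)/2 = -3 + (2 + j)/2 = -3 + (1 + j/2) = -2 + j/2)
((0 - 3*3)*N(9, 7))*47 - 373870 = ((0 - 3*3)*(-2 + (1/2)*7))*47 - 373870 = ((0 - 9)*(-2 + 7/2))*47 - 373870 = -9*3/2*47 - 373870 = -27/2*47 - 373870 = -1269/2 - 373870 = -749009/2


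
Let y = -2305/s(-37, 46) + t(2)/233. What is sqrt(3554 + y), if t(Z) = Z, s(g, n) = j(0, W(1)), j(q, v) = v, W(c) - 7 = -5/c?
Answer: sqrt(521501998)/466 ≈ 49.005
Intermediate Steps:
W(c) = 7 - 5/c
s(g, n) = 2 (s(g, n) = 7 - 5/1 = 7 - 5*1 = 7 - 5 = 2)
y = -537061/466 (y = -2305/2 + 2/233 = -537061/466 ≈ -1152.5)
sqrt(3554 + y) = sqrt(3554 - 537061/466) = sqrt(1119103/466) = sqrt(521501998)/466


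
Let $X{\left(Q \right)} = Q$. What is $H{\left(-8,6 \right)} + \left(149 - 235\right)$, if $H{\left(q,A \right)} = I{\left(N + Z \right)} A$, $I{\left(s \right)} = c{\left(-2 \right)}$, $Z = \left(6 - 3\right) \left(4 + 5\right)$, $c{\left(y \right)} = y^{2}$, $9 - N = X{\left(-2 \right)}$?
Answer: $-62$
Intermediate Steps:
$N = 11$ ($N = 9 - -2 = 9 + 2 = 11$)
$Z = 27$ ($Z = 3 \cdot 9 = 27$)
$I{\left(s \right)} = 4$ ($I{\left(s \right)} = \left(-2\right)^{2} = 4$)
$H{\left(q,A \right)} = 4 A$
$H{\left(-8,6 \right)} + \left(149 - 235\right) = 4 \cdot 6 + \left(149 - 235\right) = 24 - 86 = -62$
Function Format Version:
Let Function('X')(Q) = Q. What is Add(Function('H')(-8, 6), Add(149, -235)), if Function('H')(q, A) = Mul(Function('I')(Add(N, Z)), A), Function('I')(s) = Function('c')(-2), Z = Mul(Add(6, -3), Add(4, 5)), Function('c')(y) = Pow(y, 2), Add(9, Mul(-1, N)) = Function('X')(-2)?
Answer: -62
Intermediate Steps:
N = 11 (N = Add(9, Mul(-1, -2)) = Add(9, 2) = 11)
Z = 27 (Z = Mul(3, 9) = 27)
Function('I')(s) = 4 (Function('I')(s) = Pow(-2, 2) = 4)
Function('H')(q, A) = Mul(4, A)
Add(Function('H')(-8, 6), Add(149, -235)) = Add(Mul(4, 6), Add(149, -235)) = Add(24, -86) = -62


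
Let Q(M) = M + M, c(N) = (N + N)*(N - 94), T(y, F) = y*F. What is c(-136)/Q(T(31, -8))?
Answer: -3910/31 ≈ -126.13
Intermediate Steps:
T(y, F) = F*y
c(N) = 2*N*(-94 + N) (c(N) = (2*N)*(-94 + N) = 2*N*(-94 + N))
Q(M) = 2*M
c(-136)/Q(T(31, -8)) = (2*(-136)*(-94 - 136))/((2*(-8*31))) = (2*(-136)*(-230))/((2*(-248))) = 62560/(-496) = 62560*(-1/496) = -3910/31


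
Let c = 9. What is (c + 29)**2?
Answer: 1444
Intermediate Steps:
(c + 29)**2 = (9 + 29)**2 = 38**2 = 1444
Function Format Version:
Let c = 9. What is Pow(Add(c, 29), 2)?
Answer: 1444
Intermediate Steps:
Pow(Add(c, 29), 2) = Pow(Add(9, 29), 2) = Pow(38, 2) = 1444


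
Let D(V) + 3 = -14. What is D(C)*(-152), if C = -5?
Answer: 2584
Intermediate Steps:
D(V) = -17 (D(V) = -3 - 14 = -17)
D(C)*(-152) = -17*(-152) = 2584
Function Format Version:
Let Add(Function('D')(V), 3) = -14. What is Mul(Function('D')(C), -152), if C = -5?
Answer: 2584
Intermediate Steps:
Function('D')(V) = -17 (Function('D')(V) = Add(-3, -14) = -17)
Mul(Function('D')(C), -152) = Mul(-17, -152) = 2584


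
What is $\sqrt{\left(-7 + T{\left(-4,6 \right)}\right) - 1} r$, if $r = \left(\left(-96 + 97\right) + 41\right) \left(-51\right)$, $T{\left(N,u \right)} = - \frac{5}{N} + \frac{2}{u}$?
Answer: $- 357 i \sqrt{231} \approx - 5425.9 i$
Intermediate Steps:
$r = -2142$ ($r = \left(1 + 41\right) \left(-51\right) = 42 \left(-51\right) = -2142$)
$\sqrt{\left(-7 + T{\left(-4,6 \right)}\right) - 1} r = \sqrt{\left(-7 + \left(- \frac{5}{-4} + \frac{2}{6}\right)\right) - 1} \left(-2142\right) = \sqrt{\left(-7 + \left(\left(-5\right) \left(- \frac{1}{4}\right) + 2 \cdot \frac{1}{6}\right)\right) - 1} \left(-2142\right) = \sqrt{\left(-7 + \left(\frac{5}{4} + \frac{1}{3}\right)\right) - 1} \left(-2142\right) = \sqrt{\left(-7 + \frac{19}{12}\right) - 1} \left(-2142\right) = \sqrt{- \frac{65}{12} - 1} \left(-2142\right) = \sqrt{- \frac{77}{12}} \left(-2142\right) = \frac{i \sqrt{231}}{6} \left(-2142\right) = - 357 i \sqrt{231}$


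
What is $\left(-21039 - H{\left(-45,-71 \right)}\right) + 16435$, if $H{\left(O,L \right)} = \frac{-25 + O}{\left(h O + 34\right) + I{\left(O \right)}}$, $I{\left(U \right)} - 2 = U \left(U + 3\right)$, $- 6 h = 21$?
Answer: $- \frac{19184728}{4167} \approx -4604.0$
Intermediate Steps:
$h = - \frac{7}{2}$ ($h = \left(- \frac{1}{6}\right) 21 = - \frac{7}{2} \approx -3.5$)
$I{\left(U \right)} = 2 + U \left(3 + U\right)$ ($I{\left(U \right)} = 2 + U \left(U + 3\right) = 2 + U \left(3 + U\right)$)
$H{\left(O,L \right)} = \frac{-25 + O}{36 + O^{2} - \frac{O}{2}}$ ($H{\left(O,L \right)} = \frac{-25 + O}{\left(- \frac{7 O}{2} + 34\right) + \left(2 + O^{2} + 3 O\right)} = \frac{-25 + O}{\left(34 - \frac{7 O}{2}\right) + \left(2 + O^{2} + 3 O\right)} = \frac{-25 + O}{36 + O^{2} - \frac{O}{2}}$)
$\left(-21039 - H{\left(-45,-71 \right)}\right) + 16435 = \left(-21039 - \frac{2 \left(-25 - 45\right)}{72 - -45 + 2 \left(-45\right)^{2}}\right) + 16435 = \left(-21039 - 2 \frac{1}{72 + 45 + 2 \cdot 2025} \left(-70\right)\right) + 16435 = \left(-21039 - 2 \frac{1}{72 + 45 + 4050} \left(-70\right)\right) + 16435 = \left(-21039 - 2 \cdot \frac{1}{4167} \left(-70\right)\right) + 16435 = \left(-21039 - - \frac{140}{4167}\right) + 16435 = \left(-21039 + \frac{140}{4167}\right) + 16435 = - \frac{87669373}{4167} + 16435 = - \frac{19184728}{4167}$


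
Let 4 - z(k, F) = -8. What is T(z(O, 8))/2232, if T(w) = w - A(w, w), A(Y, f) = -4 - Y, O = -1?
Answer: 7/558 ≈ 0.012545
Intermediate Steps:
z(k, F) = 12 (z(k, F) = 4 - 1*(-8) = 4 + 8 = 12)
T(w) = 4 + 2*w (T(w) = w - (-4 - w) = w + (4 + w) = 4 + 2*w)
T(z(O, 8))/2232 = (4 + 2*12)/2232 = (4 + 24)*(1/2232) = 28*(1/2232) = 7/558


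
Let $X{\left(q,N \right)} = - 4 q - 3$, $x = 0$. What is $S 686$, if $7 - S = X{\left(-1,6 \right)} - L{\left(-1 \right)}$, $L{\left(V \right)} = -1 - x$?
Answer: $3430$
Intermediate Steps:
$X{\left(q,N \right)} = -3 - 4 q$
$L{\left(V \right)} = -1$ ($L{\left(V \right)} = -1 - 0 = -1 + 0 = -1$)
$S = 5$ ($S = 7 - \left(\left(-3 - -4\right) - -1\right) = 7 - \left(\left(-3 + 4\right) + 1\right) = 7 - \left(1 + 1\right) = 7 - 2 = 5$)
$S 686 = 5 \cdot 686 = 3430$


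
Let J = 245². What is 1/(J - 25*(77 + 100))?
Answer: 1/55600 ≈ 1.7986e-5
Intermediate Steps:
J = 60025
1/(J - 25*(77 + 100)) = 1/(60025 - 25*(77 + 100)) = 1/(60025 - 25*177) = 1/(60025 - 4425) = 1/55600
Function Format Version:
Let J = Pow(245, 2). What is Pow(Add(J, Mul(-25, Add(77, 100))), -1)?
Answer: Rational(1, 55600) ≈ 1.7986e-5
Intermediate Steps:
J = 60025
Pow(Add(J, Mul(-25, Add(77, 100))), -1) = Pow(Add(60025, Mul(-25, Add(77, 100))), -1) = Pow(Add(60025, Mul(-25, 177)), -1) = Pow(Add(60025, -4425), -1) = Pow(55600, -1) = Rational(1, 55600)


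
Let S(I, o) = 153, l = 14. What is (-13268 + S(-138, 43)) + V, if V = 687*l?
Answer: -3497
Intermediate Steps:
V = 9618 (V = 687*14 = 9618)
(-13268 + S(-138, 43)) + V = (-13268 + 153) + 9618 = -13115 + 9618 = -3497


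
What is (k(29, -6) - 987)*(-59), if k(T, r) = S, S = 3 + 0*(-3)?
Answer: 58056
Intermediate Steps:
S = 3 (S = 3 + 0 = 3)
k(T, r) = 3
(k(29, -6) - 987)*(-59) = (3 - 987)*(-59) = -984*(-59) = 58056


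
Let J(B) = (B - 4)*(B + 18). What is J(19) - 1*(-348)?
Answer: 903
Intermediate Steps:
J(B) = (-4 + B)*(18 + B)
J(19) - 1*(-348) = (-72 + 19² + 14*19) - 1*(-348) = (-72 + 361 + 266) + 348 = 555 + 348 = 903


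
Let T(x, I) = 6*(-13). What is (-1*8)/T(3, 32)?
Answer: 4/39 ≈ 0.10256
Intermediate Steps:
T(x, I) = -78
(-1*8)/T(3, 32) = -1*8/(-78) = -8*(-1/78) = 4/39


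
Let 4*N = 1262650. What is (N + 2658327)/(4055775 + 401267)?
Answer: 5947979/8914084 ≈ 0.66726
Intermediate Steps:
N = 631325/2 (N = (1/4)*1262650 = 631325/2 ≈ 3.1566e+5)
(N + 2658327)/(4055775 + 401267) = (631325/2 + 2658327)/(4055775 + 401267) = (5947979/2)/4457042 = (5947979/2)*(1/4457042) = 5947979/8914084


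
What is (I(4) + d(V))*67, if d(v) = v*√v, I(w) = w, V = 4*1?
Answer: 804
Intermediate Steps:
V = 4
d(v) = v^(3/2)
(I(4) + d(V))*67 = (4 + 4^(3/2))*67 = (4 + 8)*67 = 12*67 = 804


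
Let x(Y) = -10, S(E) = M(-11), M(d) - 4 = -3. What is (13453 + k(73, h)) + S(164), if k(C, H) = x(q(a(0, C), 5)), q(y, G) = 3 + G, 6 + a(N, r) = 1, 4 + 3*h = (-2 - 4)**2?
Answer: 13444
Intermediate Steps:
M(d) = 1 (M(d) = 4 - 3 = 1)
h = 32/3 (h = -4/3 + (-2 - 4)**2/3 = -4/3 + (1/3)*(-6)**2 = -4/3 + (1/3)*36 = -4/3 + 12 = 32/3 ≈ 10.667)
S(E) = 1
a(N, r) = -5 (a(N, r) = -6 + 1 = -5)
k(C, H) = -10
(13453 + k(73, h)) + S(164) = (13453 - 10) + 1 = 13443 + 1 = 13444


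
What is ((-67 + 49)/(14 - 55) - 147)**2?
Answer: 36108081/1681 ≈ 21480.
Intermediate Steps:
((-67 + 49)/(14 - 55) - 147)**2 = (-18/(-41) - 147)**2 = (-18*(-1/41) - 147)**2 = (18/41 - 147)**2 = (-6009/41)**2 = 36108081/1681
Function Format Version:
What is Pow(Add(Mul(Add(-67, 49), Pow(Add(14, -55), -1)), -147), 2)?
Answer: Rational(36108081, 1681) ≈ 21480.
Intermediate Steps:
Pow(Add(Mul(Add(-67, 49), Pow(Add(14, -55), -1)), -147), 2) = Pow(Add(Mul(-18, Pow(-41, -1)), -147), 2) = Pow(Add(Mul(-18, Rational(-1, 41)), -147), 2) = Pow(Add(Rational(18, 41), -147), 2) = Pow(Rational(-6009, 41), 2) = Rational(36108081, 1681)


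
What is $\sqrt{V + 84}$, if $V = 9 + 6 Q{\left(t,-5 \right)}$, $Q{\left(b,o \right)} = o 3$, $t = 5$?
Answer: $\sqrt{3} \approx 1.732$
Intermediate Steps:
$Q{\left(b,o \right)} = 3 o$
$V = -81$ ($V = 9 + 6 \cdot 3 \left(-5\right) = 9 + 6 \left(-15\right) = 9 - 90 = -81$)
$\sqrt{V + 84} = \sqrt{-81 + 84} = \sqrt{3}$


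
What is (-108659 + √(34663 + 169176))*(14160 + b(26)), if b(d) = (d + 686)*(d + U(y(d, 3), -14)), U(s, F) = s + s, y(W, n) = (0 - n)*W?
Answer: 8518865600 - 78400*√203839 ≈ 8.4835e+9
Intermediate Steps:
y(W, n) = -W*n (y(W, n) = (-n)*W = -W*n)
U(s, F) = 2*s
b(d) = -5*d*(686 + d) (b(d) = (d + 686)*(d + 2*(-1*d*3)) = (686 + d)*(d + 2*(-3*d)) = (686 + d)*(d - 6*d) = (686 + d)*(-5*d) = -5*d*(686 + d))
(-108659 + √(34663 + 169176))*(14160 + b(26)) = (-108659 + √(34663 + 169176))*(14160 + 5*26*(-686 - 1*26)) = (-108659 + √203839)*(14160 + 5*26*(-686 - 26)) = (-108659 + √203839)*(14160 + 5*26*(-712)) = (-108659 + √203839)*(14160 - 92560) = (-108659 + √203839)*(-78400) = 8518865600 - 78400*√203839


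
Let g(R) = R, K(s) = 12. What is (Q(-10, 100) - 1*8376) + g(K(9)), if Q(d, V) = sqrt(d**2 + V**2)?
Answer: -8364 + 10*sqrt(101) ≈ -8263.5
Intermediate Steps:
Q(d, V) = sqrt(V**2 + d**2)
(Q(-10, 100) - 1*8376) + g(K(9)) = (sqrt(100**2 + (-10)**2) - 1*8376) + 12 = (sqrt(10000 + 100) - 8376) + 12 = (sqrt(10100) - 8376) + 12 = (10*sqrt(101) - 8376) + 12 = (-8376 + 10*sqrt(101)) + 12 = -8364 + 10*sqrt(101)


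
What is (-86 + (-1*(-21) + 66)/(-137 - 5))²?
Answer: 151265401/20164 ≈ 7501.8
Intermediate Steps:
(-86 + (-1*(-21) + 66)/(-137 - 5))² = (-86 + (21 + 66)/(-142))² = (-86 + 87*(-1/142))² = (-86 - 87/142)² = (-12299/142)² = 151265401/20164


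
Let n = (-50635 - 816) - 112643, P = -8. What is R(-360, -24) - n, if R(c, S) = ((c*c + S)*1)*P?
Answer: -872514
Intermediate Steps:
R(c, S) = -8*S - 8*c² (R(c, S) = ((c*c + S)*1)*(-8) = ((c² + S)*1)*(-8) = ((S + c²)*1)*(-8) = (S + c²)*(-8) = -8*S - 8*c²)
n = -164094 (n = -51451 - 112643 = -164094)
R(-360, -24) - n = (-8*(-24) - 8*(-360)²) - 1*(-164094) = (192 - 8*129600) + 164094 = (192 - 1036800) + 164094 = -1036608 + 164094 = -872514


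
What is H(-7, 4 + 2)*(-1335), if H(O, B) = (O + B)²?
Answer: -1335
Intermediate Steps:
H(O, B) = (B + O)²
H(-7, 4 + 2)*(-1335) = ((4 + 2) - 7)²*(-1335) = (6 - 7)²*(-1335) = (-1)²*(-1335) = 1*(-1335) = -1335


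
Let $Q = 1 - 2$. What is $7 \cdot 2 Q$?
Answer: $-14$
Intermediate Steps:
$Q = -1$ ($Q = 1 - 2 = -1$)
$7 \cdot 2 Q = 7 \cdot 2 \left(-1\right) = 14 \left(-1\right) = -14$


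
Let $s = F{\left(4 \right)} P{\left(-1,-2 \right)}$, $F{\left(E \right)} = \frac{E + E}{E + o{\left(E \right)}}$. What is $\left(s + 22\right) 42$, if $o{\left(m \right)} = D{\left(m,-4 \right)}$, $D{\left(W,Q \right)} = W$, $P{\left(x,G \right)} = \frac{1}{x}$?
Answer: $882$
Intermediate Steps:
$o{\left(m \right)} = m$
$F{\left(E \right)} = 1$ ($F{\left(E \right)} = \frac{E + E}{E + E} = \frac{2 E}{2 E} = 2 E \frac{1}{2 E} = 1$)
$s = -1$ ($s = 1 \frac{1}{-1} = 1 \left(-1\right) = -1$)
$\left(s + 22\right) 42 = \left(-1 + 22\right) 42 = 21 \cdot 42 = 882$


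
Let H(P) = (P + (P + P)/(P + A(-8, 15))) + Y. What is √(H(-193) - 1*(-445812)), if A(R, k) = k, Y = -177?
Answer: √3528363259/89 ≈ 667.42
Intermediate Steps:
H(P) = -177 + P + 2*P/(15 + P) (H(P) = (P + (P + P)/(P + 15)) - 177 = (P + (2*P)/(15 + P)) - 177 = (P + 2*P/(15 + P)) - 177 = -177 + P + 2*P/(15 + P))
√(H(-193) - 1*(-445812)) = √((-2655 + (-193)² - 160*(-193))/(15 - 193) - 1*(-445812)) = √((-2655 + 37249 + 30880)/(-178) + 445812) = √(-1/178*65474 + 445812) = √(-32737/89 + 445812) = √(39644531/89) = √3528363259/89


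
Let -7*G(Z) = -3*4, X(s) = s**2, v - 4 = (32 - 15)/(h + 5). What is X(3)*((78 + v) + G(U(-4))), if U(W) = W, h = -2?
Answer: 5631/7 ≈ 804.43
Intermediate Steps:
v = 29/3 (v = 4 + (32 - 15)/(-2 + 5) = 4 + 17/3 = 29/3 ≈ 9.6667)
G(Z) = 12/7 (G(Z) = -(-3)*4/7 = -1/7*(-12) = 12/7)
X(3)*((78 + v) + G(U(-4))) = 3**2*((78 + 29/3) + 12/7) = 9*(263/3 + 12/7) = 9*(1877/21) = 5631/7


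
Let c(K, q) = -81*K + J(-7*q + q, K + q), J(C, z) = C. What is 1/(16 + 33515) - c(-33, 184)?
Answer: -52610138/33531 ≈ -1569.0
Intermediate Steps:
c(K, q) = -81*K - 6*q (c(K, q) = -81*K + (-7*q + q) = -81*K - 6*q)
1/(16 + 33515) - c(-33, 184) = 1/(16 + 33515) - (-81*(-33) - 6*184) = 1/33531 - (2673 - 1104) = 1/33531 - 1*1569 = 1/33531 - 1569 = -52610138/33531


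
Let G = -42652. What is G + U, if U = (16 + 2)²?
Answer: -42328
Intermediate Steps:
U = 324 (U = 18² = 324)
G + U = -42652 + 324 = -42328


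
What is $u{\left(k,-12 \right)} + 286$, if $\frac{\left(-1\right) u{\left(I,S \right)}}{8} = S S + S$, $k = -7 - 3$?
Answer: $-770$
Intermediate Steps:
$k = -10$
$u{\left(I,S \right)} = - 8 S - 8 S^{2}$ ($u{\left(I,S \right)} = - 8 \left(S S + S\right) = - 8 \left(S^{2} + S\right) = - 8 \left(S + S^{2}\right) = - 8 S - 8 S^{2}$)
$u{\left(k,-12 \right)} + 286 = \left(-8\right) \left(-12\right) \left(1 - 12\right) + 286 = \left(-8\right) \left(-12\right) \left(-11\right) + 286 = -1056 + 286 = -770$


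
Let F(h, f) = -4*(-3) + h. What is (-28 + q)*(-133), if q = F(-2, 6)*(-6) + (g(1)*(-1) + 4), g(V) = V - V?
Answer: 11172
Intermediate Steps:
g(V) = 0
F(h, f) = 12 + h
q = -56 (q = (12 - 2)*(-6) + (0*(-1) + 4) = 10*(-6) + (0 + 4) = -60 + 4 = -56)
(-28 + q)*(-133) = (-28 - 56)*(-133) = -84*(-133) = 11172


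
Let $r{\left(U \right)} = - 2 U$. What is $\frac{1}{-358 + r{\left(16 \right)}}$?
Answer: $- \frac{1}{390} \approx -0.0025641$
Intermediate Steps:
$\frac{1}{-358 + r{\left(16 \right)}} = \frac{1}{-358 - 32} = \frac{1}{-390} = - \frac{1}{390}$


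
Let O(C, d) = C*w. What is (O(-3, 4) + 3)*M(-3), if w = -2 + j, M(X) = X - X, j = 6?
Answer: 0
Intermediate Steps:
M(X) = 0
w = 4 (w = -2 + 6 = 4)
O(C, d) = 4*C (O(C, d) = C*4 = 4*C)
(O(-3, 4) + 3)*M(-3) = (4*(-3) + 3)*0 = (-12 + 3)*0 = -9*0 = 0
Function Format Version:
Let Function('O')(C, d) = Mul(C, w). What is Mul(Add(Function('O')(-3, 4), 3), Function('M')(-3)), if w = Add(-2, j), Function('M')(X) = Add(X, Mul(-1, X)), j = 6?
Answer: 0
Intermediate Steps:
Function('M')(X) = 0
w = 4 (w = Add(-2, 6) = 4)
Function('O')(C, d) = Mul(4, C) (Function('O')(C, d) = Mul(C, 4) = Mul(4, C))
Mul(Add(Function('O')(-3, 4), 3), Function('M')(-3)) = Mul(Add(Mul(4, -3), 3), 0) = Mul(Add(-12, 3), 0) = Mul(-9, 0) = 0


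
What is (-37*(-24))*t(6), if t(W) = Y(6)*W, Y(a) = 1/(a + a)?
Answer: 444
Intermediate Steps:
Y(a) = 1/(2*a)
t(W) = W/12 (t(W) = ((½)/6)*W = ((½)*(⅙))*W = W/12)
(-37*(-24))*t(6) = (-37*(-24))*((1/12)*6) = 888*(½) = 444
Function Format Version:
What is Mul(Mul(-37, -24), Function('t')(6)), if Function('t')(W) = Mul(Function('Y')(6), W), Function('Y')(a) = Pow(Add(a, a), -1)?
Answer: 444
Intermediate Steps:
Function('Y')(a) = Mul(Rational(1, 2), Pow(a, -1)) (Function('Y')(a) = Pow(Mul(2, a), -1) = Mul(Rational(1, 2), Pow(a, -1)))
Function('t')(W) = Mul(Rational(1, 12), W) (Function('t')(W) = Mul(Mul(Rational(1, 2), Pow(6, -1)), W) = Mul(Mul(Rational(1, 2), Rational(1, 6)), W) = Mul(Rational(1, 12), W))
Mul(Mul(-37, -24), Function('t')(6)) = Mul(Mul(-37, -24), Mul(Rational(1, 12), 6)) = Mul(888, Rational(1, 2)) = 444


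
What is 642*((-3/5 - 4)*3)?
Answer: -44298/5 ≈ -8859.6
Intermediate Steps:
642*((-3/5 - 4)*3) = 642*(-23/5*3) = 642*(-69/5) = -44298/5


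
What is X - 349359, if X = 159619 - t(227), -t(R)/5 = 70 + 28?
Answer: -189250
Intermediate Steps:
t(R) = -490 (t(R) = -5*(70 + 28) = -5*98 = -490)
X = 160109 (X = 159619 - 1*(-490) = 159619 + 490 = 160109)
X - 349359 = 160109 - 349359 = -189250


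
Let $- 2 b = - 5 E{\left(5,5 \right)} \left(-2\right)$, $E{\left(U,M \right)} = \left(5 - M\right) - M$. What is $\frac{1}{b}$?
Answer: $\frac{1}{25} \approx 0.04$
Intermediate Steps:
$E{\left(U,M \right)} = 5 - 2 M$
$b = 25$ ($b = - \frac{- 5 \left(5 - 10\right) \left(-2\right)}{2} = - \frac{\left(-5\right) \left(-5\right) \left(-2\right)}{2} = - \frac{25 \left(-2\right)}{2} = \left(- \frac{1}{2}\right) \left(-50\right) = 25$)
$\frac{1}{b} = \frac{1}{25}$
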